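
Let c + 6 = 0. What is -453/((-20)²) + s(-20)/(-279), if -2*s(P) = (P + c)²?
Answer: 8813/111600 ≈ 0.078969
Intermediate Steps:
c = -6 (c = -6 + 0 = -6)
s(P) = -(-6 + P)²/2 (s(P) = -(P - 6)²/2 = -(-6 + P)²/2)
-453/((-20)²) + s(-20)/(-279) = -453/((-20)²) - (-6 - 20)²/2/(-279) = -453/400 - ½*(-26)²*(-1/279) = -453*1/400 - ½*676*(-1/279) = -453/400 - 338*(-1/279) = -453/400 + 338/279 = 8813/111600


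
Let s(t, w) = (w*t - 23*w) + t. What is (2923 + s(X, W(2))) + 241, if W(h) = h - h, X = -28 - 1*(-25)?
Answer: 3161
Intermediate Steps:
X = -3 (X = -28 + 25 = -3)
W(h) = 0
s(t, w) = t - 23*w + t*w (s(t, w) = (t*w - 23*w) + t = (-23*w + t*w) + t = t - 23*w + t*w)
(2923 + s(X, W(2))) + 241 = (2923 + (-3 - 23*0 - 3*0)) + 241 = (2923 + (-3 + 0 + 0)) + 241 = (2923 - 3) + 241 = 2920 + 241 = 3161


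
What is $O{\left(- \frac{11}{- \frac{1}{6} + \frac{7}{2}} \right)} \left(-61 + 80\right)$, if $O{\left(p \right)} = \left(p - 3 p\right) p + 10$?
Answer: $- \frac{11191}{50} \approx -223.82$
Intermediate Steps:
$O{\left(p \right)} = 10 - 2 p^{2}$ ($O{\left(p \right)} = - 2 p p + 10 = - 2 p^{2} + 10 = 10 - 2 p^{2}$)
$O{\left(- \frac{11}{- \frac{1}{6} + \frac{7}{2}} \right)} \left(-61 + 80\right) = \left(10 - 2 \left(- \frac{11}{- \frac{1}{6} + \frac{7}{2}}\right)^{2}\right) \left(-61 + 80\right) = \left(10 - 2 \left(- \frac{11}{\left(-1\right) \frac{1}{6} + 7 \cdot \frac{1}{2}}\right)^{2}\right) 19 = \left(10 - 2 \left(- \frac{11}{- \frac{1}{6} + \frac{7}{2}}\right)^{2}\right) 19 = \left(10 - 2 \left(- \frac{11}{\frac{10}{3}}\right)^{2}\right) 19 = \left(10 - 2 \left(\left(-11\right) \frac{3}{10}\right)^{2}\right) 19 = \left(10 - 2 \left(- \frac{33}{10}\right)^{2}\right) 19 = \left(10 - \frac{1089}{50}\right) 19 = \left(- \frac{589}{50}\right) 19 = - \frac{11191}{50}$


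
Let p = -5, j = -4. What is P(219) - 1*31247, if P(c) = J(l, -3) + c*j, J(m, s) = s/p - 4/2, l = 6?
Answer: -160622/5 ≈ -32124.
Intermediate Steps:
J(m, s) = -2 - s/5 (J(m, s) = s/(-5) - 4/2 = s*(-⅕) - 4*½ = -s/5 - 2 = -2 - s/5)
P(c) = -7/5 - 4*c (P(c) = (-2 - ⅕*(-3)) + c*(-4) = (-2 + ⅗) - 4*c = -7/5 - 4*c)
P(219) - 1*31247 = (-7/5 - 4*219) - 1*31247 = (-7/5 - 876) - 31247 = -4387/5 - 31247 = -160622/5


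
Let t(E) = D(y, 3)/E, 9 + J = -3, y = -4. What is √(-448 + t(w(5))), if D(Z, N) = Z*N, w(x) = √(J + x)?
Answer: 2*√(-5488 + 21*I*√7)/7 ≈ 0.10714 + 21.166*I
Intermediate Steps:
J = -12 (J = -9 - 3 = -12)
w(x) = √(-12 + x)
D(Z, N) = N*Z
t(E) = -12/E (t(E) = (3*(-4))/E = -12/E)
√(-448 + t(w(5))) = √(-448 - 12/√(-12 + 5)) = √(-448 - 12*(-I*√7/7)) = √(-448 - (-12)*I*√7/7) = √(-448 + 12*I*√7/7)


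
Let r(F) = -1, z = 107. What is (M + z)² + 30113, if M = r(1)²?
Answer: 41777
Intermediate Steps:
M = 1 (M = (-1)² = 1)
(M + z)² + 30113 = (1 + 107)² + 30113 = 108² + 30113 = 11664 + 30113 = 41777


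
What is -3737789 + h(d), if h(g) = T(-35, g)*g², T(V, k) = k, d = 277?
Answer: 17516144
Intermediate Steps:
h(g) = g³ (h(g) = g*g² = g³)
-3737789 + h(d) = -3737789 + 277³ = -3737789 + 21253933 = 17516144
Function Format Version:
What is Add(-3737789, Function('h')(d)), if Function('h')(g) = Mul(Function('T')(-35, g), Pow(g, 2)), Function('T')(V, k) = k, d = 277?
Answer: 17516144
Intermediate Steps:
Function('h')(g) = Pow(g, 3) (Function('h')(g) = Mul(g, Pow(g, 2)) = Pow(g, 3))
Add(-3737789, Function('h')(d)) = Add(-3737789, Pow(277, 3)) = Add(-3737789, 21253933) = 17516144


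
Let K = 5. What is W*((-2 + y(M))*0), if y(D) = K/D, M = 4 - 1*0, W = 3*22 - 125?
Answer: 0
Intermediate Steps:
W = -59 (W = 66 - 125 = -59)
M = 4 (M = 4 + 0 = 4)
y(D) = 5/D
W*((-2 + y(M))*0) = -59*(-2 + 5/4)*0 = -(-177)*0/4 = -59*0 = 0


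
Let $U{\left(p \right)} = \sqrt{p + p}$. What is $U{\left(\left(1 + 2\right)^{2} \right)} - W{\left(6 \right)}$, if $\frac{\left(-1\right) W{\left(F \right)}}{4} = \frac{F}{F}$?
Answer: $4 + 3 \sqrt{2} \approx 8.2426$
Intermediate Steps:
$U{\left(p \right)} = \sqrt{2} \sqrt{p}$ ($U{\left(p \right)} = \sqrt{2 p} = \sqrt{2} \sqrt{p}$)
$W{\left(F \right)} = -4$ ($W{\left(F \right)} = - 4 \frac{F}{F} = \left(-4\right) 1 = -4$)
$U{\left(\left(1 + 2\right)^{2} \right)} - W{\left(6 \right)} = \sqrt{2} \sqrt{\left(1 + 2\right)^{2}} - -4 = \sqrt{2} \sqrt{3^{2}} + 4 = \sqrt{2} \sqrt{9} + 4 = \sqrt{2} \cdot 3 + 4 = 3 \sqrt{2} + 4 = 4 + 3 \sqrt{2}$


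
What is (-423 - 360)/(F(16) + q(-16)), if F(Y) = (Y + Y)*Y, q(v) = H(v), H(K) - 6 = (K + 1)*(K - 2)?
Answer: -783/788 ≈ -0.99366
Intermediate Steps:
H(K) = 6 + (1 + K)*(-2 + K) (H(K) = 6 + (K + 1)*(K - 2) = 6 + (1 + K)*(-2 + K))
q(v) = 4 + v² - v
F(Y) = 2*Y² (F(Y) = (2*Y)*Y = 2*Y²)
(-423 - 360)/(F(16) + q(-16)) = (-423 - 360)/(2*16² + (4 + (-16)² - 1*(-16))) = -783/(2*256 + (4 + 256 + 16)) = -783/(512 + 276) = -783/788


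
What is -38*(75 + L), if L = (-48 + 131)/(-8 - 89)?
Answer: -273296/97 ≈ -2817.5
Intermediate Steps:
L = -83/97 (L = 83/(-97) = 83*(-1/97) = -83/97 ≈ -0.85567)
-38*(75 + L) = -38*(75 - 83/97) = -38*7192/97 = -273296/97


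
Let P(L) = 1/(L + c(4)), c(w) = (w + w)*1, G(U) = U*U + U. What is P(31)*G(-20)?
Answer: 380/39 ≈ 9.7436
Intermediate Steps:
G(U) = U + U² (G(U) = U² + U = U + U²)
c(w) = 2*w (c(w) = (2*w)*1 = 2*w)
P(L) = 1/(8 + L) (P(L) = 1/(L + 2*4) = 1/(L + 8) = 1/(8 + L))
P(31)*G(-20) = (-20*(1 - 20))/(8 + 31) = (-20*(-19))/39 = (1/39)*380 = 380/39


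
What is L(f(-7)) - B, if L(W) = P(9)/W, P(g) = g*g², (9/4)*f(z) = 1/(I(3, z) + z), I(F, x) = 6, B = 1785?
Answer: -13701/4 ≈ -3425.3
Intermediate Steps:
f(z) = 4/(9*(6 + z))
P(g) = g³
L(W) = 729/W (L(W) = 9³/W = 729/W)
L(f(-7)) - B = 729/((4/(9*(6 - 7)))) - 1*1785 = 729/(((4/9)/(-1))) - 1785 = 729/(((4/9)*(-1))) - 1785 = 729/(-4/9) - 1785 = 729*(-9/4) - 1785 = -6561/4 - 1785 = -13701/4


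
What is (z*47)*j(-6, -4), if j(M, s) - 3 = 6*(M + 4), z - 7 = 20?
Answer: -11421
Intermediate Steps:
z = 27 (z = 7 + 20 = 27)
j(M, s) = 27 + 6*M (j(M, s) = 3 + 6*(M + 4) = 3 + 6*(4 + M) = 3 + (24 + 6*M) = 27 + 6*M)
(z*47)*j(-6, -4) = (27*47)*(27 + 6*(-6)) = 1269*(27 - 36) = 1269*(-9) = -11421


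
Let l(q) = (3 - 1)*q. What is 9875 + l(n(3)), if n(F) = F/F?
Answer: 9877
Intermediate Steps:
n(F) = 1
l(q) = 2*q
9875 + l(n(3)) = 9875 + 2*1 = 9875 + 2 = 9877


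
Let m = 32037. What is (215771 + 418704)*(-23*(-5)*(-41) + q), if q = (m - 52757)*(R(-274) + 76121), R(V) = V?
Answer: -997112076283625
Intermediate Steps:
q = -1571549840 (q = (32037 - 52757)*(-274 + 76121) = -20720*75847 = -1571549840)
(215771 + 418704)*(-23*(-5)*(-41) + q) = (215771 + 418704)*(-23*(-5)*(-41) - 1571549840) = 634475*(115*(-41) - 1571549840) = 634475*(-4715 - 1571549840) = 634475*(-1571554555) = -997112076283625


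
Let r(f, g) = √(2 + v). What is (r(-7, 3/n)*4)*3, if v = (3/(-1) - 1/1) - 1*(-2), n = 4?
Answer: 0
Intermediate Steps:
v = -2 (v = (3*(-1) - 1*1) + 2 = (-3 - 1) + 2 = -4 + 2 = -2)
r(f, g) = 0 (r(f, g) = √(2 - 2) = √0 = 0)
(r(-7, 3/n)*4)*3 = (0*4)*3 = 0*3 = 0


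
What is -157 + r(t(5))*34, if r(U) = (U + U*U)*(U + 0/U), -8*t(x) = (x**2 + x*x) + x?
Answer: -2457167/256 ≈ -9598.3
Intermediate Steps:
t(x) = -x**2/4 - x/8 (t(x) = -((x**2 + x*x) + x)/8 = -((x**2 + x**2) + x)/8 = -(2*x**2 + x)/8 = -(x + 2*x**2)/8 = -x**2/4 - x/8)
r(U) = U*(U + U**2) (r(U) = (U + U**2)*(U + 0) = (U + U**2)*U = U*(U + U**2))
-157 + r(t(5))*34 = -157 + ((-1/8*5*(1 + 2*5))**2*(1 - 1/8*5*(1 + 2*5)))*34 = -157 + ((-1/8*5*(1 + 10))**2*(1 - 1/8*5*(1 + 10)))*34 = -157 + ((-1/8*5*11)**2*(1 - 1/8*5*11))*34 = -157 + ((-55/8)**2*(1 - 55/8))*34 = -157 + ((3025/64)*(-47/8))*34 = -157 - 142175/512*34 = -157 - 2416975/256 = -2457167/256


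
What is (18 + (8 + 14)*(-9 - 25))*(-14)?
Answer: 10220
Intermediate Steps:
(18 + (8 + 14)*(-9 - 25))*(-14) = (18 + 22*(-34))*(-14) = (18 - 748)*(-14) = -730*(-14) = 10220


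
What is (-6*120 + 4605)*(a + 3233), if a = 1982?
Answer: 20260275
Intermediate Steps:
(-6*120 + 4605)*(a + 3233) = (-6*120 + 4605)*(1982 + 3233) = (-720 + 4605)*5215 = 3885*5215 = 20260275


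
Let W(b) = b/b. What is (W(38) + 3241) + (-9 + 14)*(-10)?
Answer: 3192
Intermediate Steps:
W(b) = 1
(W(38) + 3241) + (-9 + 14)*(-10) = (1 + 3241) + (-9 + 14)*(-10) = 3242 + 5*(-10) = 3242 - 50 = 3192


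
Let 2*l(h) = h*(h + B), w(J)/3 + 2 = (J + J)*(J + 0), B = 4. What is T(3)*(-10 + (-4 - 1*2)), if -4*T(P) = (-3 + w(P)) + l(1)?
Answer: 190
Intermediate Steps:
w(J) = -6 + 6*J² (w(J) = -6 + 3*((J + J)*(J + 0)) = -6 + 3*((2*J)*J) = -6 + 3*(2*J²) = -6 + 6*J²)
l(h) = h*(4 + h)/2 (l(h) = (h*(h + 4))/2 = (h*(4 + h))/2 = h*(4 + h)/2)
T(P) = 13/8 - 3*P²/2 (T(P) = -((-3 + (-6 + 6*P²)) + (½)*1*(4 + 1))/4 = -((-9 + 6*P²) + (½)*1*5)/4 = -((-9 + 6*P²) + 5/2)/4 = -(-13/2 + 6*P²)/4 = 13/8 - 3*P²/2)
T(3)*(-10 + (-4 - 1*2)) = (13/8 - 3/2*3²)*(-10 + (-4 - 1*2)) = (13/8 - 3/2*9)*(-10 + (-4 - 2)) = (13/8 - 27/2)*(-10 - 6) = -95/8*(-16) = 190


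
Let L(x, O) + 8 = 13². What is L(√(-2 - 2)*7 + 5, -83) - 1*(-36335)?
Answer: 36496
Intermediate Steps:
L(x, O) = 161 (L(x, O) = -8 + 13² = -8 + 169 = 161)
L(√(-2 - 2)*7 + 5, -83) - 1*(-36335) = 161 - 1*(-36335) = 161 + 36335 = 36496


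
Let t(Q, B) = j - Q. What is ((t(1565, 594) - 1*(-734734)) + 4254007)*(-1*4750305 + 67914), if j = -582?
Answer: -23349182866254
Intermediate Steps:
t(Q, B) = -582 - Q
((t(1565, 594) - 1*(-734734)) + 4254007)*(-1*4750305 + 67914) = (((-582 - 1*1565) - 1*(-734734)) + 4254007)*(-1*4750305 + 67914) = (((-582 - 1565) + 734734) + 4254007)*(-4750305 + 67914) = ((-2147 + 734734) + 4254007)*(-4682391) = (732587 + 4254007)*(-4682391) = 4986594*(-4682391) = -23349182866254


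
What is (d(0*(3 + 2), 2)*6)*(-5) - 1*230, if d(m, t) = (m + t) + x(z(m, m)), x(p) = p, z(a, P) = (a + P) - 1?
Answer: -260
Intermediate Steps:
z(a, P) = -1 + P + a (z(a, P) = (P + a) - 1 = -1 + P + a)
d(m, t) = -1 + t + 3*m (d(m, t) = (m + t) + (-1 + m + m) = (m + t) + (-1 + 2*m) = -1 + t + 3*m)
(d(0*(3 + 2), 2)*6)*(-5) - 1*230 = ((-1 + 2 + 3*(0*(3 + 2)))*6)*(-5) - 1*230 = ((-1 + 2 + 3*(0*5))*6)*(-5) - 230 = ((-1 + 2 + 3*0)*6)*(-5) - 230 = ((-1 + 2 + 0)*6)*(-5) - 230 = (1*6)*(-5) - 230 = 6*(-5) - 230 = -30 - 230 = -260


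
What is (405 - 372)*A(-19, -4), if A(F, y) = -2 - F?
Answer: 561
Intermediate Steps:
(405 - 372)*A(-19, -4) = (405 - 372)*(-2 - 1*(-19)) = 33*(-2 + 19) = 33*17 = 561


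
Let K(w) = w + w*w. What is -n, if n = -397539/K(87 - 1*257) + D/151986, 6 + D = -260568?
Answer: 11317775579/727759630 ≈ 15.552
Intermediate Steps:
D = -260574 (D = -6 - 260568 = -260574)
K(w) = w + w**2
n = -11317775579/727759630 (n = -397539*1/((1 + (87 - 1*257))*(87 - 1*257)) - 260574/151986 = -397539*1/((1 + (87 - 257))*(87 - 257)) - 260574*1/151986 = -397539*(-1/(170*(1 - 170))) - 43429/25331 = -397539/((-170*(-169))) - 43429/25331 = -397539/28730 - 43429/25331 = -11317775579/727759630 ≈ -15.552)
-n = -1*(-11317775579/727759630) = 11317775579/727759630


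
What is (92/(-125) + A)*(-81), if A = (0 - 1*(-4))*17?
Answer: -681048/125 ≈ -5448.4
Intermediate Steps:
A = 68 (A = (0 + 4)*17 = 4*17 = 68)
(92/(-125) + A)*(-81) = (92/(-125) + 68)*(-81) = (92*(-1/125) + 68)*(-81) = (-92/125 + 68)*(-81) = (8408/125)*(-81) = -681048/125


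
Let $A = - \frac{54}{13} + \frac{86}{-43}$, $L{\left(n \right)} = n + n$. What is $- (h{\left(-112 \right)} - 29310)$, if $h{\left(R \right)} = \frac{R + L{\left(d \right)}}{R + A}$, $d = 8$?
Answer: $\frac{468947}{16} \approx 29309.0$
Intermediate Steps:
$L{\left(n \right)} = 2 n$
$A = - \frac{80}{13}$ ($A = \left(-54\right) \frac{1}{13} + 86 \left(- \frac{1}{43}\right) = - \frac{54}{13} - 2 = - \frac{80}{13} \approx -6.1538$)
$h{\left(R \right)} = \frac{16 + R}{- \frac{80}{13} + R}$ ($h{\left(R \right)} = \frac{R + 2 \cdot 8}{R - \frac{80}{13}} = \frac{R + 16}{- \frac{80}{13} + R} = \frac{16 + R}{- \frac{80}{13} + R}$)
$- (h{\left(-112 \right)} - 29310) = - (\frac{13 \left(16 - 112\right)}{-80 + 13 \left(-112\right)} - 29310) = - (13 \frac{1}{-80 - 1456} \left(-96\right) - 29310) = - (13 \frac{1}{-1536} \left(-96\right) - 29310) = - (13 \left(- \frac{1}{1536}\right) \left(-96\right) - 29310) = - (\frac{13}{16} - 29310) = \left(-1\right) \left(- \frac{468947}{16}\right) = \frac{468947}{16}$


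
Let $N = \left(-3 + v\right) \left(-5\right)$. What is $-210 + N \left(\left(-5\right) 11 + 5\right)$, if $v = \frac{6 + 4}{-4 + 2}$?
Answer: $-2210$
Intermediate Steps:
$v = -5$ ($v = \frac{10}{-2} = 10 \left(- \frac{1}{2}\right) = -5$)
$N = 40$ ($N = \left(-3 - 5\right) \left(-5\right) = \left(-8\right) \left(-5\right) = 40$)
$-210 + N \left(\left(-5\right) 11 + 5\right) = -210 + 40 \left(\left(-5\right) 11 + 5\right) = -210 + 40 \left(-55 + 5\right) = -210 + 40 \left(-50\right) = -210 - 2000 = -2210$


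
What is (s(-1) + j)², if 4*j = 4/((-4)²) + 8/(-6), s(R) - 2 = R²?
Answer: 17161/2304 ≈ 7.4483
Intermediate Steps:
s(R) = 2 + R²
j = -13/48 (j = (4/((-4)²) + 8/(-6))/4 = (4/16 + 8*(-⅙))/4 = (4*(1/16) - 4/3)/4 = (¼ - 4/3)/4 = (¼)*(-13/12) = -13/48 ≈ -0.27083)
(s(-1) + j)² = ((2 + (-1)²) - 13/48)² = ((2 + 1) - 13/48)² = (3 - 13/48)² = (131/48)² = 17161/2304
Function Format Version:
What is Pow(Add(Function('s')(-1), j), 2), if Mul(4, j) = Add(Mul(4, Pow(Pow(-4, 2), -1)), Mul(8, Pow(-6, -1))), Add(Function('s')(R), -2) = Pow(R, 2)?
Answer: Rational(17161, 2304) ≈ 7.4483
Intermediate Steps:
Function('s')(R) = Add(2, Pow(R, 2))
j = Rational(-13, 48) (j = Mul(Rational(1, 4), Add(Mul(4, Pow(Pow(-4, 2), -1)), Mul(8, Pow(-6, -1)))) = Mul(Rational(1, 4), Add(Mul(4, Pow(16, -1)), Mul(8, Rational(-1, 6)))) = Mul(Rational(1, 4), Add(Mul(4, Rational(1, 16)), Rational(-4, 3))) = Mul(Rational(1, 4), Add(Rational(1, 4), Rational(-4, 3))) = Mul(Rational(1, 4), Rational(-13, 12)) = Rational(-13, 48) ≈ -0.27083)
Pow(Add(Function('s')(-1), j), 2) = Pow(Add(Add(2, Pow(-1, 2)), Rational(-13, 48)), 2) = Pow(Add(Add(2, 1), Rational(-13, 48)), 2) = Pow(Add(3, Rational(-13, 48)), 2) = Pow(Rational(131, 48), 2) = Rational(17161, 2304)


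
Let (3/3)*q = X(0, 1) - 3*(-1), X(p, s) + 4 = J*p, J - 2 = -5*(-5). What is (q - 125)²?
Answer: 15876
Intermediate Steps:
J = 27 (J = 2 - 5*(-5) = 2 + 25 = 27)
X(p, s) = -4 + 27*p
q = -1 (q = (-4 + 27*0) - 3*(-1) = (-4 + 0) + 3 = -4 + 3 = -1)
(q - 125)² = (-1 - 125)² = (-126)² = 15876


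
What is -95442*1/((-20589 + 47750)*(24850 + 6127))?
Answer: -95442/841366297 ≈ -0.00011344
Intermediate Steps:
-95442*1/((-20589 + 47750)*(24850 + 6127)) = -95442/(27161*30977) = -95442/841366297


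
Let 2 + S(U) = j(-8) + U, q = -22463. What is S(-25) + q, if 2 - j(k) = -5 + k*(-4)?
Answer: -22515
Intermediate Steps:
j(k) = 7 + 4*k (j(k) = 2 - (-5 + k*(-4)) = 2 - (-5 - 4*k) = 2 + (5 + 4*k) = 7 + 4*k)
S(U) = -27 + U (S(U) = -2 + ((7 + 4*(-8)) + U) = -2 + ((7 - 32) + U) = -2 + (-25 + U) = -27 + U)
S(-25) + q = (-27 - 25) - 22463 = -52 - 22463 = -22515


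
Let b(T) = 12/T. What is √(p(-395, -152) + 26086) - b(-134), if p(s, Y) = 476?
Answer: 6/67 + √26562 ≈ 163.07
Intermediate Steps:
√(p(-395, -152) + 26086) - b(-134) = √(476 + 26086) - 12/(-134) = √26562 - 12*(-1)/134 = √26562 - 1*(-6/67) = √26562 + 6/67 = 6/67 + √26562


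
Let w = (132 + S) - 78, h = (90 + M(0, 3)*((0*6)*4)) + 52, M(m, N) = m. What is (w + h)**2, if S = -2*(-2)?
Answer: 40000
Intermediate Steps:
S = 4
h = 142 (h = (90 + 0*((0*6)*4)) + 52 = (90 + 0*(0*4)) + 52 = (90 + 0*0) + 52 = (90 + 0) + 52 = 90 + 52 = 142)
w = 58 (w = (132 + 4) - 78 = 136 - 78 = 58)
(w + h)**2 = (58 + 142)**2 = 200**2 = 40000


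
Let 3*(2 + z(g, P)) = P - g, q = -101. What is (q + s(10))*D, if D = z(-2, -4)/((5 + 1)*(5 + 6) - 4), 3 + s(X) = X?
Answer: 376/93 ≈ 4.0430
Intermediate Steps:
z(g, P) = -2 - g/3 + P/3 (z(g, P) = -2 + (P - g)/3 = -2 + (-g/3 + P/3) = -2 - g/3 + P/3)
s(X) = -3 + X
D = -4/93 (D = (-2 - 1/3*(-2) + (1/3)*(-4))/((5 + 1)*(5 + 6) - 4) = (-2 + 2/3 - 4/3)/(6*11 - 4) = -8/(3*(66 - 4)) = -8/3/62 = -8/3*1/62 = -4/93 ≈ -0.043011)
(q + s(10))*D = (-101 + (-3 + 10))*(-4/93) = (-101 + 7)*(-4/93) = -94*(-4/93) = 376/93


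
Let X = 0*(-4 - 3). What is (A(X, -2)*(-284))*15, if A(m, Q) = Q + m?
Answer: 8520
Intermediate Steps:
X = 0 (X = 0*(-7) = 0)
(A(X, -2)*(-284))*15 = ((-2 + 0)*(-284))*15 = -2*(-284)*15 = 568*15 = 8520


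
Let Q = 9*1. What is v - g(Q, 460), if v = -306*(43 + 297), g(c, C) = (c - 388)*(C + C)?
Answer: 244640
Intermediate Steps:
Q = 9
g(c, C) = 2*C*(-388 + c) (g(c, C) = (-388 + c)*(2*C) = 2*C*(-388 + c))
v = -104040 (v = -306*340 = -104040)
v - g(Q, 460) = -104040 - 2*460*(-388 + 9) = -104040 - 2*460*(-379) = -104040 - 1*(-348680) = -104040 + 348680 = 244640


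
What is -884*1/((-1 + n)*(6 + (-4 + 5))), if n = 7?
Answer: -442/21 ≈ -21.048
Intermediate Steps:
-884*1/((-1 + n)*(6 + (-4 + 5))) = -884*1/((-1 + 7)*(6 + (-4 + 5))) = -884*1/(6*(6 + 1)) = -884/(6*7) = -884/42 = -884*1/42 = -442/21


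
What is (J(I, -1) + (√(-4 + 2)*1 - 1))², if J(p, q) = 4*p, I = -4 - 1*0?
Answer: (17 - I*√2)² ≈ 287.0 - 48.083*I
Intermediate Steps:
I = -4 (I = -4 + 0 = -4)
(J(I, -1) + (√(-4 + 2)*1 - 1))² = (4*(-4) + (√(-4 + 2)*1 - 1))² = (-16 + (√(-2)*1 - 1))² = (-16 + ((I*√2)*1 - 1))² = (-16 + (I*√2 - 1))² = (-16 + (-1 + I*√2))² = (-17 + I*√2)²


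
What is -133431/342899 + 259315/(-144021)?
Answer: -108135720236/49384656879 ≈ -2.1897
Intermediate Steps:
-133431/342899 + 259315/(-144021) = -133431*1/342899 + 259315*(-1/144021) = -133431/342899 - 259315/144021 = -108135720236/49384656879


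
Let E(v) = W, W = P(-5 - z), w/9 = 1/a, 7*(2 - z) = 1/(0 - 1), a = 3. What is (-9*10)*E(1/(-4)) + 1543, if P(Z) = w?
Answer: 1273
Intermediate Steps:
z = 15/7 (z = 2 - 1/(7*(0 - 1)) = 2 - 1/7/(-1) = 2 - 1/7*(-1) = 2 + 1/7 = 15/7 ≈ 2.1429)
w = 3 (w = 9/3 = 9*(1/3) = 3)
P(Z) = 3
W = 3
E(v) = 3
(-9*10)*E(1/(-4)) + 1543 = -9*10*3 + 1543 = -90*3 + 1543 = -270 + 1543 = 1273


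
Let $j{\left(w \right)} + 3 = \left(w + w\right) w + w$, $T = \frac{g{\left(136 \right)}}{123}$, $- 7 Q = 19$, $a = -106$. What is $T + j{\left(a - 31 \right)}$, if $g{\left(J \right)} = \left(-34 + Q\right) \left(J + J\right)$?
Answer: $\frac{32129774}{861} \approx 37317.0$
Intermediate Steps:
$Q = - \frac{19}{7}$ ($Q = \left(- \frac{1}{7}\right) 19 = - \frac{19}{7} \approx -2.7143$)
$g{\left(J \right)} = - \frac{514 J}{7}$ ($g{\left(J \right)} = \left(-34 - \frac{19}{7}\right) \left(J + J\right) = - \frac{257 \cdot 2 J}{7} = - \frac{514 J}{7}$)
$T = - \frac{69904}{861}$ ($T = \frac{\left(- \frac{514}{7}\right) 136}{123} = \left(- \frac{69904}{7}\right) \frac{1}{123} = - \frac{69904}{861} \approx -81.189$)
$j{\left(w \right)} = -3 + w + 2 w^{2}$ ($j{\left(w \right)} = -3 + \left(\left(w + w\right) w + w\right) = -3 + \left(2 w w + w\right) = -3 + \left(2 w^{2} + w\right) = -3 + \left(w + 2 w^{2}\right) = -3 + w + 2 w^{2}$)
$T + j{\left(a - 31 \right)} = - \frac{69904}{861} - \left(140 - 2 \left(-106 - 31\right)^{2}\right) = - \frac{69904}{861} - \left(140 - 37538\right) = - \frac{69904}{861} - -37398 = - \frac{69904}{861} + 37398 = \frac{32129774}{861}$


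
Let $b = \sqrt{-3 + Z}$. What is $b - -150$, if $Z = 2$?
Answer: $150 + i \approx 150.0 + 1.0 i$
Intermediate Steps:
$b = i$ ($b = \sqrt{-3 + 2} = \sqrt{-1} = i \approx 1.0 i$)
$b - -150 = i - -150 = i + 150 = 150 + i$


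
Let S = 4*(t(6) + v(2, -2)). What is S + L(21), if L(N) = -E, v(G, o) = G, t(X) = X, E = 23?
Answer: 9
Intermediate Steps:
L(N) = -23 (L(N) = -1*23 = -23)
S = 32 (S = 4*(6 + 2) = 4*8 = 32)
S + L(21) = 32 - 23 = 9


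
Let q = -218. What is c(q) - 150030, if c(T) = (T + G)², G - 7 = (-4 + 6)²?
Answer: -107181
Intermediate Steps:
G = 11 (G = 7 + (-4 + 6)² = 7 + 2² = 7 + 4 = 11)
c(T) = (11 + T)² (c(T) = (T + 11)² = (11 + T)²)
c(q) - 150030 = (11 - 218)² - 150030 = (-207)² - 150030 = 42849 - 150030 = -107181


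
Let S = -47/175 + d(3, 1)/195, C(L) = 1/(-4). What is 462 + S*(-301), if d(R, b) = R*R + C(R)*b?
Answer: 2064401/3900 ≈ 529.33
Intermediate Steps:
C(L) = -¼
d(R, b) = R² - b/4 (d(R, b) = R*R - b/4 = R² - b/4)
S = -6107/27300 (S = -47/175 + (3² - ¼*1)/195 = -47*1/175 + (9 - ¼)*(1/195) = -47/175 + (35/4)*(1/195) = -47/175 + 7/156 = -6107/27300 ≈ -0.22370)
462 + S*(-301) = 462 - 6107/27300*(-301) = 462 + 262601/3900 = 2064401/3900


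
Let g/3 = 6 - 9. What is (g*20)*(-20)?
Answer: 3600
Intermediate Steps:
g = -9 (g = 3*(6 - 9) = 3*(-3) = -9)
(g*20)*(-20) = -9*20*(-20) = -180*(-20) = 3600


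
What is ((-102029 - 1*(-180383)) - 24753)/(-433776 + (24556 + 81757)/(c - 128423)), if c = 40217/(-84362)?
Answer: -580716522046143/4699564761898474 ≈ -0.12357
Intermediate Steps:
c = -40217/84362 (c = 40217*(-1/84362) = -40217/84362 ≈ -0.47672)
((-102029 - 1*(-180383)) - 24753)/(-433776 + (24556 + 81757)/(c - 128423)) = ((-102029 - 1*(-180383)) - 24753)/(-433776 + (24556 + 81757)/(-40217/84362 - 128423)) = ((-102029 + 180383) - 24753)/(-433776 + 106313/(-10834061343/84362)) = (78354 - 24753)/(-433776 + 106313*(-84362/10834061343)) = 53601/(-433776 - 8968777306/10834061343) = 53601/(-4699564761898474/10834061343) = 53601*(-10834061343/4699564761898474) = -580716522046143/4699564761898474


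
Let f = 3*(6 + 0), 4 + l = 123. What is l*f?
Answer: 2142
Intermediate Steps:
l = 119 (l = -4 + 123 = 119)
f = 18 (f = 3*6 = 18)
l*f = 119*18 = 2142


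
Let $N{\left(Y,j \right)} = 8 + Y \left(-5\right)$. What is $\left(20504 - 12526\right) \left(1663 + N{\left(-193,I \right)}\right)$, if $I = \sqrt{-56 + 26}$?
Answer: $21030008$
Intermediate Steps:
$I = i \sqrt{30}$ ($I = \sqrt{-30} = i \sqrt{30} \approx 5.4772 i$)
$N{\left(Y,j \right)} = 8 - 5 Y$
$\left(20504 - 12526\right) \left(1663 + N{\left(-193,I \right)}\right) = \left(20504 - 12526\right) \left(1663 + \left(8 - -965\right)\right) = 7978 \left(1663 + \left(8 + 965\right)\right) = 7978 \left(1663 + 973\right) = 7978 \cdot 2636 = 21030008$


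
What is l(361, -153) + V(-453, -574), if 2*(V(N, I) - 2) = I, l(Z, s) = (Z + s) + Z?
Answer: 284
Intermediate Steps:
l(Z, s) = s + 2*Z
V(N, I) = 2 + I/2
l(361, -153) + V(-453, -574) = (-153 + 2*361) + (2 + (½)*(-574)) = (-153 + 722) + (2 - 287) = 569 - 285 = 284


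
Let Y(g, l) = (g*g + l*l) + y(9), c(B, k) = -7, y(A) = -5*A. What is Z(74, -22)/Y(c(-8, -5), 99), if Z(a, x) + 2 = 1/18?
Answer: -7/35298 ≈ -0.00019831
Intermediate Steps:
Y(g, l) = -45 + g² + l² (Y(g, l) = (g*g + l*l) - 5*9 = (g² + l²) - 45 = -45 + g² + l²)
Z(a, x) = -35/18 (Z(a, x) = -2 + 1/18 = -35/18)
Z(74, -22)/Y(c(-8, -5), 99) = -35/(18*(-45 + (-7)² + 99²)) = -35/(18*(-45 + 49 + 9801)) = -35/18/9805 = -35/18*1/9805 = -7/35298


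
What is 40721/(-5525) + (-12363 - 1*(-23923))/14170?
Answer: -3947289/602225 ≈ -6.5545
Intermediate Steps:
40721/(-5525) + (-12363 - 1*(-23923))/14170 = 40721*(-1/5525) + (-12363 + 23923)*(1/14170) = -40721/5525 + 11560*(1/14170) = -40721/5525 + 1156/1417 = -3947289/602225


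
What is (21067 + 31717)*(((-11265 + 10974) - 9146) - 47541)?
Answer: -3007526752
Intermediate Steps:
(21067 + 31717)*(((-11265 + 10974) - 9146) - 47541) = 52784*((-291 - 9146) - 47541) = 52784*(-9437 - 47541) = 52784*(-56978) = -3007526752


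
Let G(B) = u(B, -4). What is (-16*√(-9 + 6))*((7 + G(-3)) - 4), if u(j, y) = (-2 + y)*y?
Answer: -432*I*√3 ≈ -748.25*I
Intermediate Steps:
u(j, y) = y*(-2 + y)
G(B) = 24 (G(B) = -4*(-2 - 4) = -4*(-6) = 24)
(-16*√(-9 + 6))*((7 + G(-3)) - 4) = (-16*√(-9 + 6))*((7 + 24) - 4) = (-16*I*√3)*(31 - 4) = -16*I*√3*27 = -432*I*√3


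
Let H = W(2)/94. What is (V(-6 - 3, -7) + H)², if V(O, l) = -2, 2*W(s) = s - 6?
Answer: 9025/2209 ≈ 4.0856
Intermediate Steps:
W(s) = -3 + s/2 (W(s) = (s - 6)/2 = (-6 + s)/2 = -3 + s/2)
H = -1/47 (H = (-3 + (½)*2)/94 = (-3 + 1)*(1/94) = -2*1/94 = -1/47 ≈ -0.021277)
(V(-6 - 3, -7) + H)² = (-2 - 1/47)² = (-95/47)² = 9025/2209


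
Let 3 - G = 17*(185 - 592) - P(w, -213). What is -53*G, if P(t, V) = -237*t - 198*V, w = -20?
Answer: -2853308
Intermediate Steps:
G = 53836 (G = 3 - (17*(185 - 592) - (-237*(-20) - 198*(-213))) = 3 - (17*(-407) - (4740 + 42174)) = 3 - (-6919 - 1*46914) = 3 - (-6919 - 46914) = 3 - 1*(-53833) = 3 + 53833 = 53836)
-53*G = -53*53836 = -2853308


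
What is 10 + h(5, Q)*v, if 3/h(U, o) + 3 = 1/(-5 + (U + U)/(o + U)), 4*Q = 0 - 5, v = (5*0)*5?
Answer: 10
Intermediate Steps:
v = 0 (v = 0*5 = 0)
Q = -5/4 (Q = (0 - 5)/4 = (¼)*(-5) = -5/4 ≈ -1.2500)
h(U, o) = 3/(-3 + 1/(-5 + 2*U/(U + o))) (h(U, o) = 3/(-3 + 1/(-5 + (U + U)/(o + U))) = 3/(-3 + 1/(-5 + (2*U)/(U + o))) = 3/(-3 + 1/(-5 + 2*U/(U + o))))
10 + h(5, Q)*v = 10 + (3*(-5*(-5/4) - 3*5)/(2*(5*5 + 8*(-5/4))))*0 = 10 + (3*(25/4 - 15)/(2*(25 - 10)))*0 = 10 + ((3/2)*(-35/4)/15)*0 = 10 + ((3/2)*(1/15)*(-35/4))*0 = 10 - 7/8*0 = 10 + 0 = 10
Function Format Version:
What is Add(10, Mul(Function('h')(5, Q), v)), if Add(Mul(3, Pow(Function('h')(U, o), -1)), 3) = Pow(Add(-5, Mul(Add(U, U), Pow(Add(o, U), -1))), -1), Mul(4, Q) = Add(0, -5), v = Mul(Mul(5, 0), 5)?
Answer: 10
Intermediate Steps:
v = 0 (v = Mul(0, 5) = 0)
Q = Rational(-5, 4) (Q = Mul(Rational(1, 4), Add(0, -5)) = Mul(Rational(1, 4), -5) = Rational(-5, 4) ≈ -1.2500)
Function('h')(U, o) = Mul(3, Pow(Add(-3, Pow(Add(-5, Mul(2, U, Pow(Add(U, o), -1))), -1)), -1)) (Function('h')(U, o) = Mul(3, Pow(Add(-3, Pow(Add(-5, Mul(Add(U, U), Pow(Add(o, U), -1))), -1)), -1)) = Mul(3, Pow(Add(-3, Pow(Add(-5, Mul(Mul(2, U), Pow(Add(U, o), -1))), -1)), -1)) = Mul(3, Pow(Add(-3, Pow(Add(-5, Mul(2, U, Pow(Add(U, o), -1))), -1)), -1)))
Add(10, Mul(Function('h')(5, Q), v)) = Add(10, Mul(Mul(Rational(3, 2), Pow(Add(Mul(5, 5), Mul(8, Rational(-5, 4))), -1), Add(Mul(-5, Rational(-5, 4)), Mul(-3, 5))), 0)) = Add(10, Mul(Mul(Rational(3, 2), Pow(Add(25, -10), -1), Add(Rational(25, 4), -15)), 0)) = Add(10, Mul(Mul(Rational(3, 2), Pow(15, -1), Rational(-35, 4)), 0)) = Add(10, Mul(Mul(Rational(3, 2), Rational(1, 15), Rational(-35, 4)), 0)) = Add(10, Mul(Rational(-7, 8), 0)) = Add(10, 0) = 10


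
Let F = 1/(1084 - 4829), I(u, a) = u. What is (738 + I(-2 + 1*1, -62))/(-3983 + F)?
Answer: -2760065/14916336 ≈ -0.18504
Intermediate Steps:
F = -1/3745 (F = 1/(-3745) = -1/3745 ≈ -0.00026702)
(738 + I(-2 + 1*1, -62))/(-3983 + F) = (738 + (-2 + 1*1))/(-3983 - 1/3745) = (738 + (-2 + 1))/(-14916336/3745) = (738 - 1)*(-3745/14916336) = 737*(-3745/14916336) = -2760065/14916336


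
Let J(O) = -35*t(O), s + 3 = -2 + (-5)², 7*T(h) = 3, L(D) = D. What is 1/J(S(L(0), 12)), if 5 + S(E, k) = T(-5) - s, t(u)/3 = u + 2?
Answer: 1/2370 ≈ 0.00042194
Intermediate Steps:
T(h) = 3/7 (T(h) = (⅐)*3 = 3/7)
t(u) = 6 + 3*u (t(u) = 3*(u + 2) = 3*(2 + u) = 6 + 3*u)
s = 20 (s = -3 + (-2 + (-5)²) = -3 + (-2 + 25) = -3 + 23 = 20)
S(E, k) = -172/7 (S(E, k) = -5 + (3/7 - 1*20) = -5 + (3/7 - 20) = -5 - 137/7 = -172/7)
J(O) = -210 - 105*O (J(O) = -35*(6 + 3*O) = -210 - 105*O)
1/J(S(L(0), 12)) = 1/(-210 - 105*(-172/7)) = 1/(-210 + 2580) = 1/2370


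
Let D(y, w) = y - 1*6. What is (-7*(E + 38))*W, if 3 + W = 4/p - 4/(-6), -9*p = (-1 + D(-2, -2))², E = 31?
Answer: 4025/3 ≈ 1341.7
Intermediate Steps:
D(y, w) = -6 + y (D(y, w) = y - 6 = -6 + y)
p = -9 (p = -(-1 + (-6 - 2))²/9 = -(-1 - 8)²/9 = -⅑*(-9)² = -⅑*81 = -9)
W = -25/9 (W = -3 + (4/(-9) - 4/(-6)) = -3 + (4*(-⅑) - 4*(-⅙)) = -3 + (-4/9 + ⅔) = -3 + 2/9 = -25/9 ≈ -2.7778)
(-7*(E + 38))*W = -7*(31 + 38)*(-25/9) = -7*69*(-25/9) = -483*(-25/9) = 4025/3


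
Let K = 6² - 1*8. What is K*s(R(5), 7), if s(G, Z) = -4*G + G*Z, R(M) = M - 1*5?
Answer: 0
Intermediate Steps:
R(M) = -5 + M (R(M) = M - 5 = -5 + M)
K = 28 (K = 36 - 8 = 28)
K*s(R(5), 7) = 28*((-5 + 5)*(-4 + 7)) = 28*(0*3) = 28*0 = 0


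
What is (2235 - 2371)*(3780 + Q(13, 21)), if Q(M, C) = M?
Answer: -515848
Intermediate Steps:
(2235 - 2371)*(3780 + Q(13, 21)) = (2235 - 2371)*(3780 + 13) = -136*3793 = -515848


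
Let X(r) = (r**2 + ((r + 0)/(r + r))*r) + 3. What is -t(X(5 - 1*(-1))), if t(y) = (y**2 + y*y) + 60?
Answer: -3588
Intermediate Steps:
X(r) = 3 + r**2 + r/2 (X(r) = (r**2 + (r/((2*r)))*r) + 3 = (r**2 + (r*(1/(2*r)))*r) + 3 = (r**2 + r/2) + 3 = 3 + r**2 + r/2)
t(y) = 60 + 2*y**2 (t(y) = (y**2 + y**2) + 60 = 2*y**2 + 60 = 60 + 2*y**2)
-t(X(5 - 1*(-1))) = -(60 + 2*(3 + (5 - 1*(-1))**2 + (5 - 1*(-1))/2)**2) = -(60 + 2*(3 + (5 + 1)**2 + (5 + 1)/2)**2) = -(60 + 2*(3 + 6**2 + (1/2)*6)**2) = -(60 + 2*(3 + 36 + 3)**2) = -(60 + 2*42**2) = -(60 + 2*1764) = -(60 + 3528) = -1*3588 = -3588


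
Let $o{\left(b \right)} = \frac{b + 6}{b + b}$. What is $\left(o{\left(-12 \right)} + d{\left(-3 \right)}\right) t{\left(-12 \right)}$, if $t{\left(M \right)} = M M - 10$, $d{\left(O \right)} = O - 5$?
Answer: $- \frac{2077}{2} \approx -1038.5$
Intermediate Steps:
$d{\left(O \right)} = -5 + O$
$o{\left(b \right)} = \frac{6 + b}{2 b}$
$t{\left(M \right)} = -10 + M^{2}$ ($t{\left(M \right)} = M^{2} - 10 = -10 + M^{2}$)
$\left(o{\left(-12 \right)} + d{\left(-3 \right)}\right) t{\left(-12 \right)} = \left(\frac{6 - 12}{2 \left(-12\right)} - 8\right) \left(-10 + \left(-12\right)^{2}\right) = \left(\frac{1}{2} \left(- \frac{1}{12}\right) \left(-6\right) - 8\right) \left(-10 + 144\right) = \left(\frac{1}{4} - 8\right) 134 = \left(- \frac{31}{4}\right) 134 = - \frac{2077}{2}$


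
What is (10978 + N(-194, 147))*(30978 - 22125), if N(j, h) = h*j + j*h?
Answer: -407751474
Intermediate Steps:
N(j, h) = 2*h*j (N(j, h) = h*j + h*j = 2*h*j)
(10978 + N(-194, 147))*(30978 - 22125) = (10978 + 2*147*(-194))*(30978 - 22125) = (10978 - 57036)*8853 = -46058*8853 = -407751474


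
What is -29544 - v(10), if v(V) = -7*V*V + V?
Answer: -28854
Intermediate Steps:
v(V) = V - 7*V**2 (v(V) = -7*V**2 + V = V - 7*V**2)
-29544 - v(10) = -29544 - 10*(1 - 7*10) = -29544 - 10*(1 - 70) = -29544 - 10*(-69) = -29544 - 1*(-690) = -29544 + 690 = -28854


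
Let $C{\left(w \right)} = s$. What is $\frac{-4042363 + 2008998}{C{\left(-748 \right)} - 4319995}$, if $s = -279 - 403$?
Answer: $\frac{2033365}{4320677} \approx 0.47061$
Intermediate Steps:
$s = -682$ ($s = -279 - 403 = -682$)
$C{\left(w \right)} = -682$
$\frac{-4042363 + 2008998}{C{\left(-748 \right)} - 4319995} = \frac{-4042363 + 2008998}{-682 - 4319995} = - \frac{2033365}{-4320677} = \left(-2033365\right) \left(- \frac{1}{4320677}\right) = \frac{2033365}{4320677}$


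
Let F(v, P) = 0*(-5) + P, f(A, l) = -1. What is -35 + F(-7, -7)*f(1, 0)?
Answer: -28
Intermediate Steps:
F(v, P) = P (F(v, P) = 0 + P = P)
-35 + F(-7, -7)*f(1, 0) = -35 - 7*(-1) = -35 + 7 = -28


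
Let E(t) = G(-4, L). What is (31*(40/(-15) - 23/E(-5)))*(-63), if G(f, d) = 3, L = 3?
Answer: 20181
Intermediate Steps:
E(t) = 3
(31*(40/(-15) - 23/E(-5)))*(-63) = (31*(40/(-15) - 23/3))*(-63) = (31*(40*(-1/15) - 23*⅓))*(-63) = (31*(-8/3 - 23/3))*(-63) = (31*(-31/3))*(-63) = -961/3*(-63) = 20181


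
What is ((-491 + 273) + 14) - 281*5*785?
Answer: -1103129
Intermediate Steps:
((-491 + 273) + 14) - 281*5*785 = (-218 + 14) - 1405*785 = -204 - 1102925 = -1103129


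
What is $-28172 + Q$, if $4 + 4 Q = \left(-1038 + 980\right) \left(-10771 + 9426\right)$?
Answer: $- \frac{17341}{2} \approx -8670.5$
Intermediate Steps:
$Q = \frac{39003}{2}$ ($Q = -1 + \frac{\left(-1038 + 980\right) \left(-10771 + 9426\right)}{4} = -1 + \frac{\left(-58\right) \left(-1345\right)}{4} = -1 + \frac{1}{4} \cdot 78010 = -1 + \frac{39005}{2} = \frac{39003}{2} \approx 19502.0$)
$-28172 + Q = -28172 + \frac{39003}{2} = - \frac{17341}{2}$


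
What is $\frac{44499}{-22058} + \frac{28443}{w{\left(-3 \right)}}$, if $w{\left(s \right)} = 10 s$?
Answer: $- \frac{52394222}{55145} \approx -950.12$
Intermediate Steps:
$\frac{44499}{-22058} + \frac{28443}{w{\left(-3 \right)}} = \frac{44499}{-22058} + \frac{28443}{10 \left(-3\right)} = 44499 \left(- \frac{1}{22058}\right) + \frac{28443}{-30} = - \frac{44499}{22058} + 28443 \left(- \frac{1}{30}\right) = - \frac{44499}{22058} - \frac{9481}{10} = - \frac{52394222}{55145}$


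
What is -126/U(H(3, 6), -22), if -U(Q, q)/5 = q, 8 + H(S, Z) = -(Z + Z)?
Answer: -63/55 ≈ -1.1455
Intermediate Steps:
H(S, Z) = -8 - 2*Z (H(S, Z) = -8 - (Z + Z) = -8 - 2*Z)
U(Q, q) = -5*q
-126/U(H(3, 6), -22) = -126/((-5*(-22))) = -126/110 = -126*1/110 = -63/55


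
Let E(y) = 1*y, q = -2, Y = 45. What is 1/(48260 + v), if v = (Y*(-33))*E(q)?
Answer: 1/51230 ≈ 1.9520e-5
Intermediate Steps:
E(y) = y
v = 2970 (v = (45*(-33))*(-2) = -1485*(-2) = 2970)
1/(48260 + v) = 1/(48260 + 2970) = 1/51230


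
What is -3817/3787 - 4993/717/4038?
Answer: -11070062473/10964296602 ≈ -1.0096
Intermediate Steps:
-3817/3787 - 4993/717/4038 = -3817*1/3787 - 4993*1/717*(1/4038) = -3817/3787 - 4993/717*1/4038 = -3817/3787 - 4993/2895246 = -11070062473/10964296602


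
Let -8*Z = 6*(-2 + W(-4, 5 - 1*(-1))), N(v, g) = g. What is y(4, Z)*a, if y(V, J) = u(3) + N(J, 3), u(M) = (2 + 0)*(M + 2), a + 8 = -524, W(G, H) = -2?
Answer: -6916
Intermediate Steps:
a = -532 (a = -8 - 524 = -532)
u(M) = 4 + 2*M (u(M) = 2*(2 + M) = 4 + 2*M)
Z = 3 (Z = -3*(-2 - 2)/4 = -3*(-4)/4 = -⅛*(-24) = 3)
y(V, J) = 13 (y(V, J) = (4 + 2*3) + 3 = (4 + 6) + 3 = 10 + 3 = 13)
y(4, Z)*a = 13*(-532) = -6916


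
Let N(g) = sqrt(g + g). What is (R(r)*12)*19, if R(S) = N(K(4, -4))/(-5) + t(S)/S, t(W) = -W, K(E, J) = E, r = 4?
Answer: -228 - 456*sqrt(2)/5 ≈ -356.98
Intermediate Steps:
N(g) = sqrt(2)*sqrt(g) (N(g) = sqrt(2*g) = sqrt(2)*sqrt(g))
R(S) = -1 - 2*sqrt(2)/5 (R(S) = (sqrt(2)*sqrt(4))/(-5) + (-S)/S = (sqrt(2)*2)*(-1/5) - 1 = (2*sqrt(2))*(-1/5) - 1 = -2*sqrt(2)/5 - 1 = -1 - 2*sqrt(2)/5)
(R(r)*12)*19 = ((-1 - 2*sqrt(2)/5)*12)*19 = (-12 - 24*sqrt(2)/5)*19 = -228 - 456*sqrt(2)/5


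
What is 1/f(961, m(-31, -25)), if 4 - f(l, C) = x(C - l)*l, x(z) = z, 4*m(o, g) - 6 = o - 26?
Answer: 4/3743111 ≈ 1.0686e-6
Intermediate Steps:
m(o, g) = -5 + o/4 (m(o, g) = 3/2 + (o - 26)/4 = 3/2 + (-26 + o)/4 = 3/2 + (-13/2 + o/4) = -5 + o/4)
f(l, C) = 4 - l*(C - l) (f(l, C) = 4 - (C - l)*l = 4 - l*(C - l))
1/f(961, m(-31, -25)) = 1/(4 - 1*961*((-5 + (1/4)*(-31)) - 1*961)) = 1/(4 - 1*961*((-5 - 31/4) - 961)) = 1/(4 - 1*961*(-51/4 - 961)) = 1/(4 - 1*961*(-3895/4)) = 1/(4 + 3743095/4) = 1/(3743111/4) = 4/3743111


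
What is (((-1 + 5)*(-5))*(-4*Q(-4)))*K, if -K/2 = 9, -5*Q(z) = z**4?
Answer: 73728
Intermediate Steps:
Q(z) = -z**4/5
K = -18 (K = -2*9 = -18)
(((-1 + 5)*(-5))*(-4*Q(-4)))*K = (((-1 + 5)*(-5))*(-(-4)*(-4)**4/5))*(-18) = ((4*(-5))*(-(-4)*256/5))*(-18) = -(-80)*(-256)/5*(-18) = -20*1024/5*(-18) = -4096*(-18) = 73728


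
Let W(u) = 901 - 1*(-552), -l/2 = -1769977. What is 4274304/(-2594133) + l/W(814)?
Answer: 3058966975390/1256425083 ≈ 2434.7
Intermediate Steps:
l = 3539954 (l = -2*(-1769977) = 3539954)
W(u) = 1453 (W(u) = 901 + 552 = 1453)
4274304/(-2594133) + l/W(814) = 4274304/(-2594133) + 3539954/1453 = 4274304*(-1/2594133) + 3539954*(1/1453) = -1424768/864711 + 3539954/1453 = 3058966975390/1256425083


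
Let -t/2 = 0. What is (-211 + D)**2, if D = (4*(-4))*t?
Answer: 44521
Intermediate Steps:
t = 0 (t = -2*0 = 0)
D = 0 (D = (4*(-4))*0 = -16*0 = 0)
(-211 + D)**2 = (-211 + 0)**2 = (-211)**2 = 44521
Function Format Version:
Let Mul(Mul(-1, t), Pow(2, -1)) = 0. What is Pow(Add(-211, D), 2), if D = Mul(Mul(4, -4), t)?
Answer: 44521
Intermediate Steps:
t = 0 (t = Mul(-2, 0) = 0)
D = 0 (D = Mul(Mul(4, -4), 0) = Mul(-16, 0) = 0)
Pow(Add(-211, D), 2) = Pow(Add(-211, 0), 2) = Pow(-211, 2) = 44521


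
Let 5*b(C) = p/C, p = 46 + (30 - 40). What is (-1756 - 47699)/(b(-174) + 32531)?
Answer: -7170975/4716989 ≈ -1.5202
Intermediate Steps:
p = 36 (p = 46 - 10 = 36)
b(C) = 36/(5*C) (b(C) = (36/C)/5 = 36/(5*C))
(-1756 - 47699)/(b(-174) + 32531) = (-1756 - 47699)/((36/5)/(-174) + 32531) = -49455/((36/5)*(-1/174) + 32531) = -49455/(-6/145 + 32531) = -49455/4716989/145 = -49455*145/4716989 = -7170975/4716989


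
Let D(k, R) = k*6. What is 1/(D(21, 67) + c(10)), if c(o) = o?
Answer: 1/136 ≈ 0.0073529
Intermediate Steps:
D(k, R) = 6*k
1/(D(21, 67) + c(10)) = 1/(6*21 + 10) = 1/(126 + 10) = 1/136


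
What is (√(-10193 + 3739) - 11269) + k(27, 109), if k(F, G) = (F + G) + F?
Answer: -11106 + I*√6454 ≈ -11106.0 + 80.337*I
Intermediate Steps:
k(F, G) = G + 2*F
(√(-10193 + 3739) - 11269) + k(27, 109) = (√(-10193 + 3739) - 11269) + (109 + 2*27) = (√(-6454) - 11269) + (109 + 54) = (I*√6454 - 11269) + 163 = (-11269 + I*√6454) + 163 = -11106 + I*√6454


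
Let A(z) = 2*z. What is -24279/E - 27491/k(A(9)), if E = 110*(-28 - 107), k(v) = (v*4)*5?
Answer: -493211/6600 ≈ -74.729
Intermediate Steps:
k(v) = 20*v (k(v) = (4*v)*5 = 20*v)
E = -14850 (E = 110*(-135) = -14850)
-24279/E - 27491/k(A(9)) = -24279/(-14850) - 27491/(20*(2*9)) = -24279*(-1/14850) - 27491/(20*18) = 8093/4950 - 27491/360 = -493211/6600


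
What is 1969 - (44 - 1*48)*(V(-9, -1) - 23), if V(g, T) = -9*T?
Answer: 1913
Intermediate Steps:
1969 - (44 - 1*48)*(V(-9, -1) - 23) = 1969 - (44 - 1*48)*(-9*(-1) - 23) = 1969 - (44 - 48)*(9 - 23) = 1969 - (-4)*(-14) = 1969 - 1*56 = 1969 - 56 = 1913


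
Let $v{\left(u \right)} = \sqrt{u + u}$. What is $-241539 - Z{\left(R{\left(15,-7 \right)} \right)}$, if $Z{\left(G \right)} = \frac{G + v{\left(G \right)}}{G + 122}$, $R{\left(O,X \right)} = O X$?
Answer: $- \frac{4106058}{17} - \frac{i \sqrt{210}}{17} \approx -2.4153 \cdot 10^{5} - 0.85243 i$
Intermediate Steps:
$v{\left(u \right)} = \sqrt{2} \sqrt{u}$ ($v{\left(u \right)} = \sqrt{2 u} = \sqrt{2} \sqrt{u}$)
$Z{\left(G \right)} = \frac{G + \sqrt{2} \sqrt{G}}{122 + G}$ ($Z{\left(G \right)} = \frac{G + \sqrt{2} \sqrt{G}}{G + 122} = \frac{G + \sqrt{2} \sqrt{G}}{122 + G}$)
$-241539 - Z{\left(R{\left(15,-7 \right)} \right)} = -241539 - \frac{15 \left(-7\right) + \sqrt{2} \sqrt{15 \left(-7\right)}}{122 + 15 \left(-7\right)} = -241539 - \frac{-105 + \sqrt{2} \sqrt{-105}}{122 - 105} = -241539 - \frac{-105 + \sqrt{2} i \sqrt{105}}{17} = -241539 - \frac{-105 + i \sqrt{210}}{17} = -241539 - \left(- \frac{105}{17} + \frac{i \sqrt{210}}{17}\right) = -241539 + \left(\frac{105}{17} - \frac{i \sqrt{210}}{17}\right) = - \frac{4106058}{17} - \frac{i \sqrt{210}}{17}$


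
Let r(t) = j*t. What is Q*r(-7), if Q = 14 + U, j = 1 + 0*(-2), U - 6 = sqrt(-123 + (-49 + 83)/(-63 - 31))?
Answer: -140 - 7*I*sqrt(272506)/47 ≈ -140.0 - 77.748*I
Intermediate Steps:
U = 6 + I*sqrt(272506)/47 (U = 6 + sqrt(-123 + (-49 + 83)/(-63 - 31)) = 6 + sqrt(-123 + 34/(-94)) = 6 + sqrt(-123 + 34*(-1/94)) = 6 + sqrt(-123 - 17/47) = 6 + sqrt(-5798/47) = 6 + I*sqrt(272506)/47 ≈ 6.0 + 11.107*I)
j = 1 (j = 1 + 0 = 1)
Q = 20 + I*sqrt(272506)/47 (Q = 14 + (6 + I*sqrt(272506)/47) = 20 + I*sqrt(272506)/47 ≈ 20.0 + 11.107*I)
r(t) = t (r(t) = 1*t = t)
Q*r(-7) = (20 + I*sqrt(272506)/47)*(-7) = -140 - 7*I*sqrt(272506)/47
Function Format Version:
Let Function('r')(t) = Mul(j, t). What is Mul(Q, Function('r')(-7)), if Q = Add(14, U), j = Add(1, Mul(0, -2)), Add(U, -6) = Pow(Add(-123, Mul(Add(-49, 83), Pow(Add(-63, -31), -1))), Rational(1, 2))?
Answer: Add(-140, Mul(Rational(-7, 47), I, Pow(272506, Rational(1, 2)))) ≈ Add(-140.00, Mul(-77.748, I))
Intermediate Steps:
U = Add(6, Mul(Rational(1, 47), I, Pow(272506, Rational(1, 2)))) (U = Add(6, Pow(Add(-123, Mul(Add(-49, 83), Pow(Add(-63, -31), -1))), Rational(1, 2))) = Add(6, Pow(Add(-123, Mul(34, Pow(-94, -1))), Rational(1, 2))) = Add(6, Pow(Add(-123, Mul(34, Rational(-1, 94))), Rational(1, 2))) = Add(6, Pow(Add(-123, Rational(-17, 47)), Rational(1, 2))) = Add(6, Pow(Rational(-5798, 47), Rational(1, 2))) = Add(6, Mul(Rational(1, 47), I, Pow(272506, Rational(1, 2)))) ≈ Add(6.0000, Mul(11.107, I)))
j = 1 (j = Add(1, 0) = 1)
Q = Add(20, Mul(Rational(1, 47), I, Pow(272506, Rational(1, 2)))) (Q = Add(14, Add(6, Mul(Rational(1, 47), I, Pow(272506, Rational(1, 2))))) = Add(20, Mul(Rational(1, 47), I, Pow(272506, Rational(1, 2)))) ≈ Add(20.000, Mul(11.107, I)))
Function('r')(t) = t (Function('r')(t) = Mul(1, t) = t)
Mul(Q, Function('r')(-7)) = Mul(Add(20, Mul(Rational(1, 47), I, Pow(272506, Rational(1, 2)))), -7) = Add(-140, Mul(Rational(-7, 47), I, Pow(272506, Rational(1, 2))))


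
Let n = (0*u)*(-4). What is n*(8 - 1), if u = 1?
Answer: 0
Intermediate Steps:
n = 0 (n = (0*1)*(-4) = 0*(-4) = 0)
n*(8 - 1) = 0*(8 - 1) = 0*7 = 0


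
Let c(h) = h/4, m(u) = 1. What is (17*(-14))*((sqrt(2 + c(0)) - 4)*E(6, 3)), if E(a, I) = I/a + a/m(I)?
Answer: 6188 - 1547*sqrt(2) ≈ 4000.2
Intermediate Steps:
E(a, I) = a + I/a (E(a, I) = I/a + a/1 = I/a + a*1 = I/a + a = a + I/a)
c(h) = h/4 (c(h) = h*(1/4) = h/4)
(17*(-14))*((sqrt(2 + c(0)) - 4)*E(6, 3)) = (17*(-14))*((sqrt(2 + (1/4)*0) - 4)*(6 + 3/6)) = -238*(sqrt(2 + 0) - 4)*(6 + 3*(1/6)) = -238*(sqrt(2) - 4)*(6 + 1/2) = -238*(-4 + sqrt(2))*13/2 = -238*(-26 + 13*sqrt(2)/2) = 6188 - 1547*sqrt(2)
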